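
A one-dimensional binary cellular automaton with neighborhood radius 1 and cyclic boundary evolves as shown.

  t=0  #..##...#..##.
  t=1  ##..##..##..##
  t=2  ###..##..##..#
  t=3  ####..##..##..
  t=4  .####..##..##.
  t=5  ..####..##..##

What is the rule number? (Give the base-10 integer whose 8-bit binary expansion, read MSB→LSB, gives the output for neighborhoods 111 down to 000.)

  ###|#  b7=1 t=1,i=0
  ##.|#  b6=1 t=0,i=4
  #.#|#  b5=1 t=0,i=13
  #..|#  b4=1 t=0,i=1
  .##|.  b3=0 t=0,i=3
  .#.|#  b2=1 t=0,i=0
  ..#|.  b1=0 t=0,i=2
  ...|.  b0=0 t=0,i=6
  bits 11110100 = 244

244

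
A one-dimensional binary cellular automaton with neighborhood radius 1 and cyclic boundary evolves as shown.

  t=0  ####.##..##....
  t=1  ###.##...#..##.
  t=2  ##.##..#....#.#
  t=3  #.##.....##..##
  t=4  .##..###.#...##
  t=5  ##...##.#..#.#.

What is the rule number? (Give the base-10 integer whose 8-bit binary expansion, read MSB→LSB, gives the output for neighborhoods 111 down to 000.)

169

  ### -> #   bit 7 = 1  t=0,i=1
  ##. -> .   bit 6 = 0  t=0,i=3
  #.# -> #   bit 5 = 1  t=0,i=4
  #.. -> .   bit 4 = 0  t=0,i=7
  .## -> #   bit 3 = 1  t=0,i=0
  .#. -> .   bit 2 = 0  t=1,i=9
  ..# -> .   bit 1 = 0  t=0,i=8
  ... -> #   bit 0 = 1  t=0,i=12
  bits 10101001 = 169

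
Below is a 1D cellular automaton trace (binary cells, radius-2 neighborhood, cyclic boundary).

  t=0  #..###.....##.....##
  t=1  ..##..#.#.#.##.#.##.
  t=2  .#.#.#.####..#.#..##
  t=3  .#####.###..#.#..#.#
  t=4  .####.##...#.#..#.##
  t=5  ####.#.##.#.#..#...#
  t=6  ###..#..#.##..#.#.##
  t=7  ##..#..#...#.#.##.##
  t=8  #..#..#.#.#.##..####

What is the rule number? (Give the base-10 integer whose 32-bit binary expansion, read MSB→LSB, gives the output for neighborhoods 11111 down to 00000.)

  nb #####: next=#  (t=3,i=3, bit31=1)
  nb ####.: next=#  (t=2,i=9, bit30=1)
  nb ###.#: next=.  (t=3,i=5, bit29=0)
  nb ###..: next=.  (t=0,i=0, bit28=0)
  nb ##.##: next=#  (t=3,i=6, bit27=1)
  nb ##.#.: next=.  (t=1,i=14, bit26=0)
  nb ##..#: next=.  (t=0,i=1, bit25=0)
  nb ##...: next=#  (t=0,i=6, bit24=1)
  nb #.###: next=#  (t=2,i=7, bit23=1)
  nb #.##.: next=.  (t=1,i=12, bit22=0)
  nb #.#.#: next=#  (t=1,i=8, bit21=1)
  nb #.#..: next=.  (t=2,i=15, bit20=0)
  nb #..##: next=#  (t=0,i=2, bit19=1)
  nb #..#.: next=#  (t=1,i=5, bit18=1)
  nb #...#: next=.  (t=1,i=0, bit17=0)
  nb #....: next=.  (t=0,i=7, bit16=0)
  nb .####: next=#  (t=2,i=8, bit15=1)
  nb .###.: next=.  (t=0,i=4, bit14=0)
  nb .##.#: next=#  (t=1,i=13, bit13=1)
  nb .##..: next=#  (t=0,i=12, bit12=1)
  nb .#.##: next=.  (t=1,i=11, bit11=0)
  nb .#.#.: next=#  (t=1,i=7, bit10=1)
  nb .#..#: next=.  (t=2,i=16, bit9=0)
  nb .#...: next=#  (t=5,i=16, bit8=1)
  nb ..###: next=#  (t=0,i=3, bit7=1)
  nb ..##.: next=.  (t=0,i=11, bit6=0)
  nb ..#.#: next=.  (t=1,i=6, bit5=0)
  nb ..#..: next=.  (t=5,i=15, bit4=0)
  nb ...##: next=#  (t=0,i=10, bit3=1)
  nb ...#.: next=#  (t=4,i=10, bit2=1)
  nb ....#: next=.  (t=0,i=9, bit1=0)
  nb .....: next=#  (t=0,i=8, bit0=1)
  bits 11001001101011001011010110001101 = 3383539085

3383539085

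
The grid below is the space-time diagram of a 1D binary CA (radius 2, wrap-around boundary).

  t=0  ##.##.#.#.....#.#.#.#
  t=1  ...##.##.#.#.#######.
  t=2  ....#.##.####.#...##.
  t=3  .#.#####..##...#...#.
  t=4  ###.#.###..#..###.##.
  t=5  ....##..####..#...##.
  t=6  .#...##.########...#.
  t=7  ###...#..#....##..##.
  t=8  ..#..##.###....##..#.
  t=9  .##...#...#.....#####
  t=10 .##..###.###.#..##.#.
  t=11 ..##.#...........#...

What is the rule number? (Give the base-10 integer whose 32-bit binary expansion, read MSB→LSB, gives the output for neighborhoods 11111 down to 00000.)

1382333877

  ##### -> .   bit 31 = 0  t=1,i=15
  ####. -> #   bit 30 = 1  t=1,i=18
  ###.# -> .   bit 29 = 0  t=0,i=1
  ###.. -> #   bit 28 = 1  t=1,i=19
  ##.## -> .   bit 27 = 0  t=0,i=2
  ##.#. -> .   bit 26 = 0  t=0,i=5
  ##..# -> #   bit 25 = 1  t=3,i=8
  ##... -> .   bit 24 = 0  t=1,i=20
  #.### -> .   bit 23 = 0  t=0,i=20
  #.##. -> #   bit 22 = 1  t=0,i=3
  #.#.# -> #   bit 21 = 1  t=0,i=6
  #.#.. -> .   bit 20 = 0  t=0,i=8
  #..## -> .   bit 19 = 0  t=3,i=9
  #..#. -> #   bit 18 = 1  t=3,i=0
  #...# -> .   bit 17 = 0  t=2,i=16
  #.... -> .   bit 16 = 0  t=0,i=10
  .#### -> #   bit 15 = 1  t=1,i=14
  .###. -> .   bit 14 = 0  t=0,i=0
  .##.# -> #   bit 13 = 1  t=0,i=4
  .##.. -> #   bit 12 = 1  t=2,i=19
  .#.## -> #   bit 11 = 1  t=0,i=19
  .#.#. -> #   bit 10 = 1  t=0,i=7
  .#..# -> .   bit 9 = 0  t=3,i=20
  .#... -> #   bit 8 = 1  t=0,i=9
  ..### -> #   bit 7 = 1  t=4,i=14
  ..##. -> .   bit 6 = 0  t=1,i=3
  ..#.# -> #   bit 5 = 1  t=0,i=14
  ..#.. -> #   bit 4 = 1  t=3,i=15
  ...## -> .   bit 3 = 0  t=1,i=2
  ...#. -> #   bit 2 = 1  t=0,i=13
  ....# -> .   bit 1 = 0  t=0,i=12
  ..... -> #   bit 0 = 1  t=0,i=11
  bits 01010010011001001011110110110101 = 1382333877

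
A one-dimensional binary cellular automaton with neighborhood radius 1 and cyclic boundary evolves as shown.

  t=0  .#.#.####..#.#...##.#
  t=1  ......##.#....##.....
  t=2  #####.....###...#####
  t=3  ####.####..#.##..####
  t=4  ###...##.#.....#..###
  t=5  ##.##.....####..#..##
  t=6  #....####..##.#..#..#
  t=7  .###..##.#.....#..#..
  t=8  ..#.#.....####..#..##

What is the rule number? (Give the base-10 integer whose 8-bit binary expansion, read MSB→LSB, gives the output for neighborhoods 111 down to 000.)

145

  [7] ### => #  t=0,i=6
  [6] ##. => .  t=0,i=8
  [5] #.# => .  t=0,i=0
  [4] #.. => #  t=0,i=9
  [3] .## => .  t=0,i=5
  [2] .#. => .  t=0,i=1
  [1] ..# => .  t=0,i=10
  [0] ... => #  t=0,i=15
  bits 10010001 = 145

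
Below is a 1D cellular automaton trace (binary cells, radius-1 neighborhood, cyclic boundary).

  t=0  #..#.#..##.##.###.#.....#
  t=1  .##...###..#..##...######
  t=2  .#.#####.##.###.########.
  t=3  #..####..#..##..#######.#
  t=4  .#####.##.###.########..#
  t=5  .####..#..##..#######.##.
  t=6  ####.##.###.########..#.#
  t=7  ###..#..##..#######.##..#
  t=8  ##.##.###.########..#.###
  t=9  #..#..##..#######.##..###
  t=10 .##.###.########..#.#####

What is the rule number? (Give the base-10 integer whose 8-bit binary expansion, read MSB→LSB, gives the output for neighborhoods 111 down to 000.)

  [7] ### => #  t=0,i=15
  [6] ##. => .  t=0,i=0
  [5] #.# => .  t=0,i=4
  [4] #.. => #  t=0,i=1
  [3] .## => #  t=0,i=8
  [2] .#. => .  t=0,i=3
  [1] ..# => #  t=0,i=2
  [0] ... => #  t=0,i=20
  bits 10011011 = 155

155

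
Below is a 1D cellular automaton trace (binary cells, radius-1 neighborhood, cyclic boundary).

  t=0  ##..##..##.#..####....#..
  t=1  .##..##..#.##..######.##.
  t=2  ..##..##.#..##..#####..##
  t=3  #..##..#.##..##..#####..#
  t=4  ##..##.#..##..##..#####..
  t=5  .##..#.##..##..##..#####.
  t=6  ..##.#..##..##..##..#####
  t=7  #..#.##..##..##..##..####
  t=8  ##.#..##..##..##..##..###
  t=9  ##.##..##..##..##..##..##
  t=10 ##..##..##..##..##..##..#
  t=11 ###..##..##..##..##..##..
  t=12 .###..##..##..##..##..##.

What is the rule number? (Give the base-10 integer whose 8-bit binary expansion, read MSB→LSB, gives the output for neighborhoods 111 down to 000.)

213

  ###|#  b7=1 t=0,i=15
  ##.|#  b6=1 t=0,i=1
  #.#|.  b5=0 t=0,i=10
  #..|#  b4=1 t=0,i=2
  .##|.  b3=0 t=0,i=0
  .#.|#  b2=1 t=0,i=11
  ..#|.  b1=0 t=0,i=3
  ...|#  b0=1 t=0,i=19
  bits 11010101 = 213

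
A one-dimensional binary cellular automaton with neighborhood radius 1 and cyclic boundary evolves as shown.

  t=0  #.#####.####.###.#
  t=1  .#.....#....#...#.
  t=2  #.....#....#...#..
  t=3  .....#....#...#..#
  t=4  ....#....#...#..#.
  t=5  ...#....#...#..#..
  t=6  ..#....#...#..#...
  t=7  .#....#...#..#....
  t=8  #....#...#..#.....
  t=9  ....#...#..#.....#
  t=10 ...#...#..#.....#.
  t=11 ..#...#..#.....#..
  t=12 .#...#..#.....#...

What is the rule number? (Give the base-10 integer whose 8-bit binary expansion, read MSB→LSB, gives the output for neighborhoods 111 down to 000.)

  [7] ### => .  t=0,i=3
  [6] ##. => .  t=0,i=0
  [5] #.# => #  t=0,i=1
  [4] #.. => .  t=1,i=2
  [3] .## => .  t=0,i=2
  [2] .#. => .  t=1,i=1
  [1] ..# => #  t=1,i=0
  [0] ... => .  t=1,i=3
  bits 00100010 = 34

34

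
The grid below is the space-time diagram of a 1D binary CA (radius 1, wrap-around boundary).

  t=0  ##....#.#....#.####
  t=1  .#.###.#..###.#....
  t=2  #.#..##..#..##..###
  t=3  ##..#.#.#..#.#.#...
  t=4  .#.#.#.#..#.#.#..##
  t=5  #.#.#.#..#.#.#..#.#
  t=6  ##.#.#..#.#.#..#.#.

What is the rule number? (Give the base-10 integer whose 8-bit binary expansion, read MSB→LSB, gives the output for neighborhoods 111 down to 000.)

99

  [7] ### => .  t=0,i=0
  [6] ##. => #  t=0,i=1
  [5] #.# => #  t=0,i=7
  [4] #.. => .  t=0,i=2
  [3] .## => .  t=0,i=15
  [2] .#. => .  t=0,i=6
  [1] ..# => #  t=0,i=5
  [0] ... => #  t=0,i=3
  bits 01100011 = 99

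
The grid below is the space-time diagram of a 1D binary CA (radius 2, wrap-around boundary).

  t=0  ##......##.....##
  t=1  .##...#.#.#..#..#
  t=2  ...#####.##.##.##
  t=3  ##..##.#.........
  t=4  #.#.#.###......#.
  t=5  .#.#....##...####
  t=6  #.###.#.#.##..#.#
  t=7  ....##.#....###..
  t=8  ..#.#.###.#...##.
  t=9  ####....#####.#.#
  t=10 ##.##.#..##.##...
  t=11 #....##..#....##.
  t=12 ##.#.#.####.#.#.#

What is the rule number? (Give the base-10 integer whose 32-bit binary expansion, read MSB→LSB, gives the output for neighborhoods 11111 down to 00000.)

3071706486

  #####|#  b31=1 t=2,i=5
  ####.|.  b30=0 t=0,i=0
  ###.#|#  b29=1 t=2,i=7
  ###..|#  b28=1 t=0,i=1
  ##.##|.  b27=0 t=2,i=8
  ##.#.|#  b26=1 t=3,i=6
  ##..#|#  b25=1 t=3,i=2
  ##...|#  b24=1 t=0,i=2
  #.###|.  b23=0 t=4,i=6
  #.##.|.  b22=0 t=1,i=1
  #.#.#|.  b21=0 t=1,i=8
  #.#..|#  b20=1 t=1,i=10
  #..##|.  b19=0 t=3,i=3
  #..#.|#  b18=1 t=1,i=12
  #...#|#  b17=1 t=1,i=4
  #....|.  b16=0 t=0,i=3
  .####|#  b15=1 t=0,i=16
  .###.|.  b14=0 t=4,i=7
  .##.#|.  b13=0 t=2,i=10
  .##..|.  b12=0 t=0,i=9
  .#.##|.  b11=0 t=1,i=0
  .#.#.|#  b10=1 t=1,i=7
  .#..#|.  b9=0 t=1,i=11
  .#...|#  b8=1 t=3,i=8
  ..###|.  b7=0 t=0,i=15
  ..##.|#  b6=1 t=0,i=8
  ..#.#|#  b5=1 t=1,i=6
  ..#..|#  b4=1 t=1,i=13
  ...##|.  b3=0 t=0,i=7
  ...#.|#  b2=1 t=1,i=5
  ....#|#  b1=1 t=0,i=6
  .....|.  b0=0 t=0,i=4
  bits 10110111000101101000010101110110 = 3071706486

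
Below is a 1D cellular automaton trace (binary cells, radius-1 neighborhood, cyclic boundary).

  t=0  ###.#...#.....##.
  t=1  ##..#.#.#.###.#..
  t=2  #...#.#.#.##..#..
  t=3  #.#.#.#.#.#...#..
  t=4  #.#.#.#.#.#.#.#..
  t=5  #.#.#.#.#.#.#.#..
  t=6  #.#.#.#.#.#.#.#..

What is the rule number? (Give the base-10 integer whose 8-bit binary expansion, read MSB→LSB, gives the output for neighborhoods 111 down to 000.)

141

  ### -> #   bit 7 = 1  t=0,i=1
  ##. -> .   bit 6 = 0  t=0,i=2
  #.# -> .   bit 5 = 0  t=0,i=3
  #.. -> .   bit 4 = 0  t=0,i=5
  .## -> #   bit 3 = 1  t=0,i=0
  .#. -> #   bit 2 = 1  t=0,i=4
  ..# -> .   bit 1 = 0  t=0,i=7
  ... -> #   bit 0 = 1  t=0,i=6
  bits 10001101 = 141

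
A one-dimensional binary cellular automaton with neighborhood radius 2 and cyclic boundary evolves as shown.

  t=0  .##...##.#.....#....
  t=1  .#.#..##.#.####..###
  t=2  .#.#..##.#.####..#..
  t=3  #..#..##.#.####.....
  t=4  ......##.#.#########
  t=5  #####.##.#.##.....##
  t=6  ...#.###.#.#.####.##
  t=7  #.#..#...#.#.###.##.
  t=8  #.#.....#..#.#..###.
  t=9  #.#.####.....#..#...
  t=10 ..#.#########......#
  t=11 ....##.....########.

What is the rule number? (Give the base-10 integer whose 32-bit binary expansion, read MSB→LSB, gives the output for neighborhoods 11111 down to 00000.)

  ##### -> .   bit 31 = 0  t=4,i=13
  ####. -> #   bit 30 = 1  t=1,i=13
  ###.# -> .   bit 29 = 0  t=1,i=19
  ###.. -> #   bit 28 = 1  t=1,i=14
  ##.## -> #   bit 27 = 1  t=5,i=5
  ##.#. -> .   bit 26 = 0  t=0,i=8
  ##..# -> .   bit 25 = 0  t=1,i=15
  ##... -> #   bit 24 = 1  t=0,i=3
  #.### -> #   bit 23 = 1  t=1,i=11
  #.##. -> #   bit 22 = 1  t=5,i=6
  #.#.# -> #   bit 21 = 1  t=1,i=1
  #.#.. -> #   bit 20 = 1  t=0,i=9
  #..## -> .   bit 19 = 0  t=1,i=5
  #..#. -> .   bit 18 = 0  t=2,i=16
  #...# -> .   bit 17 = 0  t=0,i=4
  #.... -> #   bit 16 = 1  t=0,i=11
  .#### -> #   bit 15 = 1  t=1,i=12
  .###. -> .   bit 14 = 0  t=1,i=18
  .##.# -> #   bit 13 = 1  t=0,i=7
  .##.. -> .   bit 12 = 0  t=0,i=2
  .#.## -> .   bit 11 = 0  t=1,i=10
  .#.#. -> .   bit 10 = 0  t=1,i=2
  .#..# -> .   bit 9 = 0  t=1,i=4
  .#... -> .   bit 8 = 0  t=0,i=10
  ..### -> #   bit 7 = 1  t=1,i=17
  ..##. -> #   bit 6 = 1  t=0,i=1
  ..#.# -> .   bit 5 = 0  t=2,i=1
  ..#.. -> .   bit 4 = 0  t=0,i=15
  ...## -> .   bit 3 = 0  t=0,i=0
  ...#. -> #   bit 2 = 1  t=0,i=14
  ....# -> #   bit 1 = 1  t=0,i=13
  ..... -> #   bit 0 = 1  t=0,i=12
  bits 01011001111100011010000011000111 = 1509007559

1509007559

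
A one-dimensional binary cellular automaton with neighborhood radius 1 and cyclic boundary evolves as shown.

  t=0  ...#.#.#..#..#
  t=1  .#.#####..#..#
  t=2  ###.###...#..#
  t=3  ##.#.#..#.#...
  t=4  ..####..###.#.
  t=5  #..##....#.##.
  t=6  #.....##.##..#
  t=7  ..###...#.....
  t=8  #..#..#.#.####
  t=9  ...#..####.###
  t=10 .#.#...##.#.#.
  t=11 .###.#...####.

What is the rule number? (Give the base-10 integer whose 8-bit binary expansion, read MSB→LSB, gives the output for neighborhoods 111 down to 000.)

  ### -> #   bit 7 = 1  t=1,i=4
  ##. -> .   bit 6 = 0  t=1,i=7
  #.# -> #   bit 5 = 1  t=0,i=4
  #.. -> .   bit 4 = 0  t=0,i=0
  .## -> .   bit 3 = 0  t=1,i=3
  .#. -> #   bit 2 = 1  t=0,i=3
  ..# -> .   bit 1 = 0  t=0,i=2
  ... -> #   bit 0 = 1  t=0,i=1
  bits 10100101 = 165

165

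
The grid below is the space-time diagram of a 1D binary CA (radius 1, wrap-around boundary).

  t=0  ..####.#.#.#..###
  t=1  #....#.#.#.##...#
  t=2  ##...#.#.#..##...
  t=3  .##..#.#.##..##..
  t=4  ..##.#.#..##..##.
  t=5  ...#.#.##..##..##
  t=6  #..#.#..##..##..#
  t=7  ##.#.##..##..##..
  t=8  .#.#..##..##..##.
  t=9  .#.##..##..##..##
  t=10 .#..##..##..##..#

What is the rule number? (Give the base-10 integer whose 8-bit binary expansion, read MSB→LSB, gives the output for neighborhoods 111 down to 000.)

84

  [7] ### => .  t=0,i=3
  [6] ##. => #  t=0,i=5
  [5] #.# => .  t=0,i=6
  [4] #.. => #  t=0,i=0
  [3] .## => .  t=0,i=2
  [2] .#. => #  t=0,i=7
  [1] ..# => .  t=0,i=1
  [0] ... => .  t=1,i=2
  bits 01010100 = 84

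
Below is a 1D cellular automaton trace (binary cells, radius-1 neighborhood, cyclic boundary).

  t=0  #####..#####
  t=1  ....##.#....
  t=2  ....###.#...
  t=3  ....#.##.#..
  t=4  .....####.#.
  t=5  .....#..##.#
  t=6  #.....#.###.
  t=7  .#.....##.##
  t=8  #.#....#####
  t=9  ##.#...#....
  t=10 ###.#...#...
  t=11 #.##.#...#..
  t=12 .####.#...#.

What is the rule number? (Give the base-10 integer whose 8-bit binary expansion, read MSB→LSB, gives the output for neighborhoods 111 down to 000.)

  ###|.  b7=0 t=0,i=0
  ##.|#  b6=1 t=0,i=4
  #.#|#  b5=1 t=1,i=6
  #..|#  b4=1 t=0,i=5
  .##|#  b3=1 t=0,i=7
  .#.|.  b2=0 t=1,i=7
  ..#|.  b1=0 t=0,i=6
  ...|.  b0=0 t=1,i=0
  bits 01111000 = 120

120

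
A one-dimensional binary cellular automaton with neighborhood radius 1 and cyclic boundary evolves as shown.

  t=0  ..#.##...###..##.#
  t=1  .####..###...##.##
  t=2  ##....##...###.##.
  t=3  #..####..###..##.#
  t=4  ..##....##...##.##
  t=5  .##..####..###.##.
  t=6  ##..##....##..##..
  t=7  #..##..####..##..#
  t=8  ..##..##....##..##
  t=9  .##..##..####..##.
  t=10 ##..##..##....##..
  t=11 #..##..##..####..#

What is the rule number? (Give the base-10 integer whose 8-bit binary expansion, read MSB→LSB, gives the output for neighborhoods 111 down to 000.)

47

  ###|.  b7=0 t=0,i=10
  ##.|.  b6=0 t=0,i=5
  #.#|#  b5=1 t=0,i=3
  #..|.  b4=0 t=0,i=0
  .##|#  b3=1 t=0,i=4
  .#.|#  b2=1 t=0,i=2
  ..#|#  b1=1 t=0,i=1
  ...|#  b0=1 t=0,i=7
  bits 00101111 = 47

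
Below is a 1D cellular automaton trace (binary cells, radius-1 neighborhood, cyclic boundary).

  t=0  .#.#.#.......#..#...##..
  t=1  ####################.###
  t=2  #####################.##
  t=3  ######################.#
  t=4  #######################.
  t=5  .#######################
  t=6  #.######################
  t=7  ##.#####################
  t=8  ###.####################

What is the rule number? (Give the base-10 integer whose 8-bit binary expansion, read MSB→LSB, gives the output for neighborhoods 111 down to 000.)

247

  [7] ### => #  t=1,i=0
  [6] ##. => #  t=0,i=21
  [5] #.# => #  t=0,i=2
  [4] #.. => #  t=0,i=6
  [3] .## => .  t=0,i=20
  [2] .#. => #  t=0,i=1
  [1] ..# => #  t=0,i=0
  [0] ... => #  t=0,i=7
  bits 11110111 = 247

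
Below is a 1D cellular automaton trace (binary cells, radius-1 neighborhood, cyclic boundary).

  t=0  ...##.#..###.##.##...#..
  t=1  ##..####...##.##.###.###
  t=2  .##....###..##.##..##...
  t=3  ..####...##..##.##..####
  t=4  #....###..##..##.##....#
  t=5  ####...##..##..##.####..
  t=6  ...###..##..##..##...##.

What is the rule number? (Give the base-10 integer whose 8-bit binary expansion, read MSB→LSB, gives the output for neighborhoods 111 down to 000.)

117

  ### -> .   bit 7 = 0  t=0,i=10
  ##. -> #   bit 6 = 1  t=0,i=4
  #.# -> #   bit 5 = 1  t=0,i=5
  #.. -> #   bit 4 = 1  t=0,i=7
  .## -> .   bit 3 = 0  t=0,i=3
  .#. -> #   bit 2 = 1  t=0,i=6
  ..# -> .   bit 1 = 0  t=0,i=2
  ... -> #   bit 0 = 1  t=0,i=0
  bits 01110101 = 117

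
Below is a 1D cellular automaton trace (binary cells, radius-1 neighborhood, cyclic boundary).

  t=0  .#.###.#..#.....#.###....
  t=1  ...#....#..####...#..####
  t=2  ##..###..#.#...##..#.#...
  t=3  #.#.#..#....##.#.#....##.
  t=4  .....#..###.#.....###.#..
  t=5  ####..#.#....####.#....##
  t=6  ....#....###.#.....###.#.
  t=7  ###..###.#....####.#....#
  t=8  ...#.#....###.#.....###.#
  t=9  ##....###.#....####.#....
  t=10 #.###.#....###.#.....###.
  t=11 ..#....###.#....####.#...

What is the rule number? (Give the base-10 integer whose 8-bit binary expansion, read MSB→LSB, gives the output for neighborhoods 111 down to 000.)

25

  ### -> .   bit 7 = 0  t=0,i=4
  ##. -> .   bit 6 = 0  t=0,i=5
  #.# -> .   bit 5 = 0  t=0,i=2
  #.. -> #   bit 4 = 1  t=0,i=8
  .## -> #   bit 3 = 1  t=0,i=3
  .#. -> .   bit 2 = 0  t=0,i=1
  ..# -> .   bit 1 = 0  t=0,i=0
  ... -> #   bit 0 = 1  t=0,i=12
  bits 00011001 = 25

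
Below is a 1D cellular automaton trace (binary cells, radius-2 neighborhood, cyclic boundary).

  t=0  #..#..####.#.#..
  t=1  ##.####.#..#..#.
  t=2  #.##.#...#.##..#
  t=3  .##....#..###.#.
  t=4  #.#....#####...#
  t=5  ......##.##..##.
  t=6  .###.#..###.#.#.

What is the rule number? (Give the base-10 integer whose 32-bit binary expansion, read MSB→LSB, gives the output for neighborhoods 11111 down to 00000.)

3370801817

  #####|#  b31=1 t=4,i=9
  ####.|#  b30=1 t=0,i=8
  ###.#|.  b29=0 t=0,i=9
  ###..|.  b28=0 t=4,i=11
  ##.##|#  b27=1 t=1,i=2
  ##.#.|.  b26=0 t=0,i=10
  ##..#|.  b25=0 t=2,i=13
  ##...|.  b24=0 t=3,i=3
  #.###|#  b23=1 t=1,i=3
  #.##.|#  b22=1 t=1,i=0
  #.#.#|#  b21=1 t=0,i=11
  #.#..|.  b20=0 t=0,i=13
  #..##|#  b19=1 t=0,i=5
  #..#.|.  b18=0 t=0,i=2
  #...#|#  b17=1 t=2,i=7
  #....|.  b16=0 t=3,i=4
  .####|.  b15=0 t=0,i=7
  .###.|#  b14=1 t=3,i=11
  .##.#|.  b13=0 t=1,i=1
  .##..|#  b12=1 t=2,i=12
  .#.##|#  b11=1 t=1,i=15
  .#.#.|.  b10=0 t=0,i=12
  .#..#|#  b9=1 t=0,i=1
  .#...|.  b8=0 t=2,i=6
  ..###|#  b7=1 t=0,i=6
  ..##.|.  b6=0 t=2,i=15
  ..#.#|.  b5=0 t=1,i=14
  ..#..|#  b4=1 t=0,i=0
  ...##|#  b3=1 t=4,i=6
  ...#.|.  b2=0 t=2,i=8
  ....#|.  b1=0 t=3,i=5
  .....|#  b0=1 t=5,i=1
  bits 11001000111010100101101010011001 = 3370801817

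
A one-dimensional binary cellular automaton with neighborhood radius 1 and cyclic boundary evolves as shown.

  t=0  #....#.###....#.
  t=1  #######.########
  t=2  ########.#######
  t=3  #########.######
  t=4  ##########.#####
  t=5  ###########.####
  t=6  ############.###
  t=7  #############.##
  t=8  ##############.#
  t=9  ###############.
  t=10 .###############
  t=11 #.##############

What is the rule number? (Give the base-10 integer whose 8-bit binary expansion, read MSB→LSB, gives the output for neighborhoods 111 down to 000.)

  ###|#  b7=1 t=0,i=8
  ##.|#  b6=1 t=0,i=9
  #.#|#  b5=1 t=0,i=6
  #..|#  b4=1 t=0,i=1
  .##|.  b3=0 t=0,i=7
  .#.|#  b2=1 t=0,i=0
  ..#|#  b1=1 t=0,i=4
  ...|#  b0=1 t=0,i=2
  bits 11110111 = 247

247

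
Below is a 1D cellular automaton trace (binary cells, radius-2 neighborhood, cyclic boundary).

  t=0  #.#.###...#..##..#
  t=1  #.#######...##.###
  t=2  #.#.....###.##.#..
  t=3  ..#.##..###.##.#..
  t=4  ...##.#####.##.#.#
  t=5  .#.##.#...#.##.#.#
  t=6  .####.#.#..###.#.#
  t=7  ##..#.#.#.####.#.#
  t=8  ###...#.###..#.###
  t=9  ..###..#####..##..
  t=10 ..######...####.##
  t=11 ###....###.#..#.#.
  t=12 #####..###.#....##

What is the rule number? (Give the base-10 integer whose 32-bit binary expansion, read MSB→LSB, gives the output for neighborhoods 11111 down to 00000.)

872114369

  ##### -> .   bit 31 = 0  t=1,i=4
  ####. -> .   bit 30 = 0  t=1,i=7
  ###.# -> #   bit 29 = 1  t=1,i=0
  ###.. -> #   bit 28 = 1  t=0,i=6
  ##.## -> .   bit 27 = 0  t=1,i=1
  ##.#. -> .   bit 26 = 0  t=0,i=1
  ##..# -> #   bit 25 = 1  t=0,i=15
  ##... -> #   bit 24 = 1  t=0,i=7
  #.### -> #   bit 23 = 1  t=0,i=4
  #.##. -> #   bit 22 = 1  t=2,i=12
  #.#.# -> #   bit 21 = 1  t=0,i=2
  #.#.. -> #   bit 20 = 1  t=2,i=2
  #..## -> #   bit 19 = 1  t=0,i=12
  #..#. -> .   bit 18 = 0  t=2,i=17
  #...# -> #   bit 17 = 1  t=0,i=8
  #.... -> #   bit 16 = 1  t=2,i=4
  .#### -> .   bit 15 = 0  t=1,i=3
  .###. -> #   bit 14 = 1  t=0,i=5
  .##.# -> #   bit 13 = 1  t=0,i=0
  .##.. -> .   bit 12 = 0  t=0,i=14
  .#.## -> #   bit 11 = 1  t=0,i=3
  .#.#. -> .   bit 10 = 0  t=2,i=1
  .#..# -> .   bit 9 = 0  t=0,i=11
  .#... -> .   bit 8 = 0  t=2,i=3
  ..### -> #   bit 7 = 1  t=2,i=8
  ..##. -> #   bit 6 = 1  t=0,i=13
  ..#.# -> .   bit 5 = 0  t=2,i=0
  ..#.. -> .   bit 4 = 0  t=0,i=10
  ...## -> .   bit 3 = 0  t=1,i=11
  ...#. -> .   bit 2 = 0  t=0,i=9
  ....# -> .   bit 1 = 0  t=2,i=6
  ..... -> #   bit 0 = 1  t=2,i=5
  bits 00110011111110110110100011000001 = 872114369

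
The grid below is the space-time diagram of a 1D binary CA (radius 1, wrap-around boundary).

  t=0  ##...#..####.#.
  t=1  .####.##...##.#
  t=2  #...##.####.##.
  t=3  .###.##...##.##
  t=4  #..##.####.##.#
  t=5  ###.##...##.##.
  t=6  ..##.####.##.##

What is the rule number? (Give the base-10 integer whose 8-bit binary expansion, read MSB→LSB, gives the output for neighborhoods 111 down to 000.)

115

  nb ###: next=.  (t=0,i=9, bit7=0)
  nb ##.: next=#  (t=0,i=1, bit6=1)
  nb #.#: next=#  (t=0,i=12, bit5=1)
  nb #..: next=#  (t=0,i=2, bit4=1)
  nb .##: next=.  (t=0,i=0, bit3=0)
  nb .#.: next=.  (t=0,i=5, bit2=0)
  nb ..#: next=#  (t=0,i=4, bit1=1)
  nb ...: next=#  (t=0,i=3, bit0=1)
  bits 01110011 = 115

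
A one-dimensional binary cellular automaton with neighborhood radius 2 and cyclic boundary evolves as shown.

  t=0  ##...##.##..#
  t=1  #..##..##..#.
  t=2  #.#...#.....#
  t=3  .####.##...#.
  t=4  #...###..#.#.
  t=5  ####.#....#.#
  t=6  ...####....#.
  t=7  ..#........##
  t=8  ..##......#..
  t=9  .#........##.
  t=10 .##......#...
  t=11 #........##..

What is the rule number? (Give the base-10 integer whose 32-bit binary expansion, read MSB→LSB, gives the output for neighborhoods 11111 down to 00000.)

  nb #####: next=.  (t=5,i=1, bit31=0)
  nb ####.: next=.  (t=3,i=3, bit30=0)
  nb ###.#: next=#  (t=3,i=4, bit29=1)
  nb ###..: next=.  (t=0,i=1, bit28=0)
  nb ##.##: next=#  (t=0,i=7, bit27=1)
  nb ##.#.: next=#  (t=2,i=1, bit26=1)
  nb ##..#: next=.  (t=0,i=10, bit25=0)
  nb ##...: next=.  (t=0,i=2, bit24=0)
  nb #.###: next=.  (t=5,i=12, bit23=0)
  nb #.##.: next=#  (t=0,i=8, bit22=1)
  nb #.#.#: next=.  (t=4,i=11, bit21=0)
  nb #.#..: next=#  (t=1,i=0, bit20=1)
  nb #..##: next=#  (t=0,i=11, bit19=1)
  nb #..#.: next=.  (t=1,i=10, bit18=0)
  nb #...#: next=#  (t=0,i=3, bit17=1)
  nb #....: next=.  (t=2,i=8, bit16=0)
  nb .####: next=.  (t=3,i=2, bit15=0)
  nb .###.: next=#  (t=0,i=0, bit14=1)
  nb .##.#: next=.  (t=0,i=6, bit13=0)
  nb .##..: next=.  (t=0,i=9, bit12=0)
  nb .#.##: next=#  (t=5,i=11, bit11=1)
  nb .#.#.: next=#  (t=1,i=12, bit10=1)
  nb .#..#: next=.  (t=1,i=1, bit9=0)
  nb .#...: next=#  (t=2,i=3, bit8=1)
  nb ..###: next=.  (t=0,i=12, bit7=0)
  nb ..##.: next=.  (t=0,i=5, bit6=0)
  nb ..#.#: next=.  (t=1,i=11, bit5=0)
  nb ..#..: next=#  (t=2,i=6, bit4=1)
  nb ...##: next=#  (t=0,i=4, bit3=1)
  nb ...#.: next=.  (t=2,i=5, bit2=0)
  nb ....#: next=.  (t=2,i=10, bit1=0)
  nb .....: next=.  (t=2,i=9, bit0=0)
  bits 00101100010110100100110100011000 = 744115480

744115480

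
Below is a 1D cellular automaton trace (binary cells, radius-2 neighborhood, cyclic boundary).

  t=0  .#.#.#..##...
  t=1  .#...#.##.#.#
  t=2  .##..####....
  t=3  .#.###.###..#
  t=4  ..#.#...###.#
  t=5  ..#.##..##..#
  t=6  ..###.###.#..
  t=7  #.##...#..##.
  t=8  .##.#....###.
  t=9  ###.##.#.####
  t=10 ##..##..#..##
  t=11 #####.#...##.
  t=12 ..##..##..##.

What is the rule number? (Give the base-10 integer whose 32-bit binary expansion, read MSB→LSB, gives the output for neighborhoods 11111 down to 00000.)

  #####|#  b31=1 t=9,i=0
  ####.|#  b30=1 t=2,i=7
  ###.#|.  b29=0 t=3,i=5
  ###..|#  b28=1 t=2,i=8
  ##.##|.  b27=0 t=3,i=6
  ##.#.|.  b26=0 t=1,i=9
  ##..#|#  b25=1 t=2,i=3
  ##...|#  b24=1 t=0,i=10
  #.###|.  b23=0 t=3,i=3
  #.##.|#  b22=1 t=1,i=7
  #.#.#|.  b21=0 t=0,i=3
  #.#..|#  b20=1 t=0,i=5
  #..##|#  b19=1 t=0,i=7
  #..#.|.  b18=0 t=3,i=11
  #...#|.  b17=0 t=1,i=3
  #....|.  b16=0 t=0,i=11
  .####|.  b15=0 t=2,i=6
  .###.|#  b14=1 t=3,i=4
  .##.#|#  b13=1 t=1,i=8
  .##..|.  b12=0 t=0,i=9
  .#.##|#  b11=1 t=1,i=6
  .#.#.|.  b10=0 t=0,i=2
  .#..#|.  b9=0 t=0,i=6
  .#...|#  b8=1 t=1,i=2
  ..###|#  b7=1 t=2,i=5
  ..##.|#  b6=1 t=0,i=8
  ..#.#|#  b5=1 t=0,i=1
  ..#..|.  b4=0 t=5,i=12
  ...##|.  b3=0 t=2,i=0
  ...#.|.  b2=0 t=0,i=0
  ....#|#  b1=1 t=0,i=12
  .....|.  b0=0 t=2,i=11
  bits 11010011010110000110100111100010 = 3545786850

3545786850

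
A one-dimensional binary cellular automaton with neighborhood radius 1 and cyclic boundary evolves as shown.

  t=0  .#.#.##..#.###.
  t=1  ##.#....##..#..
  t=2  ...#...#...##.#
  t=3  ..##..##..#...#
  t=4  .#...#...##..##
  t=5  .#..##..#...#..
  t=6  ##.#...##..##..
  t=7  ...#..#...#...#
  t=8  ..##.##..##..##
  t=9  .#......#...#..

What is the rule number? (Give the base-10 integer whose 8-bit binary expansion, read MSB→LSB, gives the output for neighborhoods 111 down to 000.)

134

  ###|#  b7=1 t=0,i=12
  ##.|.  b6=0 t=0,i=6
  #.#|.  b5=0 t=0,i=2
  #..|.  b4=0 t=0,i=7
  .##|.  b3=0 t=0,i=5
  .#.|#  b2=1 t=0,i=1
  ..#|#  b1=1 t=0,i=0
  ...|.  b0=0 t=1,i=5
  bits 10000110 = 134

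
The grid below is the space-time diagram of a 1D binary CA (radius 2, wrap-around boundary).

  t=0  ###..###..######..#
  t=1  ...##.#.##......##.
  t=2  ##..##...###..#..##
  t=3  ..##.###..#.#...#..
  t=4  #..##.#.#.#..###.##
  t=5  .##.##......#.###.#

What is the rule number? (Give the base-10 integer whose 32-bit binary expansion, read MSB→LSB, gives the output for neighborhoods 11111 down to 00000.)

789279014

  nb #####: next=.  (t=0,i=12, bit31=0)
  nb ####.: next=.  (t=0,i=1, bit30=0)
  nb ###.#: next=#  (t=4,i=15, bit29=1)
  nb ###..: next=.  (t=0,i=2, bit28=0)
  nb ##.##: next=#  (t=3,i=4, bit27=1)
  nb ##.#.: next=#  (t=1,i=5, bit26=1)
  nb ##..#: next=#  (t=0,i=3, bit25=1)
  nb ##...: next=#  (t=1,i=10, bit24=1)
  nb #.###: next=.  (t=3,i=5, bit23=0)
  nb #.##.: next=.  (t=1,i=8, bit22=0)
  nb #.#.#: next=.  (t=1,i=6, bit21=0)
  nb #.#..: next=.  (t=3,i=12, bit20=0)
  nb #..##: next=#  (t=0,i=4, bit19=1)
  nb #..#.: next=.  (t=2,i=13, bit18=0)
  nb #...#: next=#  (t=2,i=7, bit17=1)
  nb #....: next=#  (t=1,i=0, bit16=1)
  nb .####: next=.  (t=0,i=0, bit15=0)
  nb .###.: next=#  (t=0,i=6, bit14=1)
  nb .##.#: next=#  (t=1,i=4, bit13=1)
  nb .##..: next=#  (t=1,i=9, bit12=1)
  nb .#.##: next=.  (t=1,i=7, bit11=0)
  nb .#.#.: next=.  (t=3,i=11, bit10=0)
  nb .#..#: next=.  (t=2,i=15, bit9=0)
  nb .#...: next=#  (t=3,i=13, bit8=1)
  nb ..###: next=.  (t=0,i=5, bit7=0)
  nb ..##.: next=.  (t=1,i=3, bit6=0)
  nb ..#.#: next=#  (t=3,i=10, bit5=1)
  nb ..#..: next=.  (t=2,i=14, bit4=0)
  nb ...##: next=.  (t=1,i=2, bit3=0)
  nb ...#.: next=#  (t=3,i=15, bit2=1)
  nb ....#: next=#  (t=1,i=1, bit1=1)
  nb .....: next=.  (t=1,i=12, bit0=0)
  bits 00101111000010110111000100100110 = 789279014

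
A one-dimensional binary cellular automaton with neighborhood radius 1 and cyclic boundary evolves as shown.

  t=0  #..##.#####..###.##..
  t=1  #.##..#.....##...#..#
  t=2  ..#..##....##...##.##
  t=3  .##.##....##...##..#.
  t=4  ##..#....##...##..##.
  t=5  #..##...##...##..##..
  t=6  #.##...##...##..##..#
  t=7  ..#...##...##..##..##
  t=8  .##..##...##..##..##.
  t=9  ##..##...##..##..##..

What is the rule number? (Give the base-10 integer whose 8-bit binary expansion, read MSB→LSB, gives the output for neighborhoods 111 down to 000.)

14

  ### -> .   bit 7 = 0  t=0,i=7
  ##. -> .   bit 6 = 0  t=0,i=4
  #.# -> .   bit 5 = 0  t=0,i=5
  #.. -> .   bit 4 = 0  t=0,i=1
  .## -> #   bit 3 = 1  t=0,i=3
  .#. -> #   bit 2 = 1  t=0,i=0
  ..# -> #   bit 1 = 1  t=0,i=2
  ... -> .   bit 0 = 0  t=1,i=8
  bits 00001110 = 14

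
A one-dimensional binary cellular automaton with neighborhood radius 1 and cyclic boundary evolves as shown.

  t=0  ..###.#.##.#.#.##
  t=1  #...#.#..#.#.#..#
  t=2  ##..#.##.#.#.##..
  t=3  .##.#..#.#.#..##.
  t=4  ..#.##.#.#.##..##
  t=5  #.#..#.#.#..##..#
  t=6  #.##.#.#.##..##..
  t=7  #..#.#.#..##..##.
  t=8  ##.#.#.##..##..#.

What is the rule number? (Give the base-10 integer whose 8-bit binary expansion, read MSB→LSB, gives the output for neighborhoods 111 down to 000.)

84

  ### -> .   bit 7 = 0  t=0,i=3
  ##. -> #   bit 6 = 1  t=0,i=4
  #.# -> .   bit 5 = 0  t=0,i=5
  #.. -> #   bit 4 = 1  t=0,i=0
  .## -> .   bit 3 = 0  t=0,i=2
  .#. -> #   bit 2 = 1  t=0,i=6
  ..# -> .   bit 1 = 0  t=0,i=1
  ... -> .   bit 0 = 0  t=1,i=2
  bits 01010100 = 84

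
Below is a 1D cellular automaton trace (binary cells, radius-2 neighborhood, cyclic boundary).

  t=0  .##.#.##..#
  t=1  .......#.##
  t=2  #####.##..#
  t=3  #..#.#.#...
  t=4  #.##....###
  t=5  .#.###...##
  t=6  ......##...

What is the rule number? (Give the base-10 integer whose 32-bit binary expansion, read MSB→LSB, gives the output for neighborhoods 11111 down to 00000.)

1225232693

  [31] ##### => .  t=2,i=1
  [30] ####. => #  t=2,i=3
  [29] ###.# => .  t=2,i=4
  [28] ###.. => .  t=5,i=5
  [27] ##.## => #  t=2,i=5
  [26] ##.#. => .  t=0,i=3
  [25] ##..# => .  t=0,i=8
  [24] ##... => #  t=1,i=0
  [23] #.### => .  t=5,i=3
  [22] #.##. => .  t=0,i=1
  [21] #.#.# => .  t=0,i=4
  [20] #.#.. => .  t=3,i=7
  [19] #..## => .  t=2,i=9
  [18] #..#. => #  t=0,i=9
  [17] #...# => #  t=3,i=9
  [16] #.... => #  t=1,i=1
  [15] .#### => #  t=2,i=0
  [14] .###. => .  t=5,i=4
  [13] .##.# => .  t=0,i=2
  [12] .##.. => #  t=0,i=7
  [11] .#.## => .  t=0,i=0
  [10] .#.#. => .  t=3,i=4
  [9] .#..# => .  t=3,i=1
  [8] .#... => #  t=3,i=8
  [7] ..### => .  t=2,i=10
  [6] ..##. => .  t=5,i=9
  [5] ..#.# => #  t=0,i=10
  [4] ..#.. => #  t=3,i=0
  [3] ...## => .  t=4,i=7
  [2] ...#. => #  t=1,i=6
  [1] ....# => .  t=1,i=5
  [0] ..... => #  t=1,i=2
  bits 01001001000001111001000100110101 = 1225232693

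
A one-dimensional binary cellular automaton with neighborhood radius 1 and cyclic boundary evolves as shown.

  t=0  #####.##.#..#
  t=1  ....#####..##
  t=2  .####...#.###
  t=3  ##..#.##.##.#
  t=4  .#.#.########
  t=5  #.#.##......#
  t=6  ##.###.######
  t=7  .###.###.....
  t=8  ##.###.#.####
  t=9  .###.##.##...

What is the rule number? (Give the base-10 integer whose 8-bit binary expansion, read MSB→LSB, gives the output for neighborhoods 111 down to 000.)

  ###|.  b7=0 t=0,i=0
  ##.|#  b6=1 t=0,i=4
  #.#|#  b5=1 t=0,i=5
  #..|.  b4=0 t=0,i=10
  .##|#  b3=1 t=0,i=6
  .#.|.  b2=0 t=0,i=9
  ..#|#  b1=1 t=0,i=11
  ...|#  b0=1 t=1,i=1
  bits 01101011 = 107

107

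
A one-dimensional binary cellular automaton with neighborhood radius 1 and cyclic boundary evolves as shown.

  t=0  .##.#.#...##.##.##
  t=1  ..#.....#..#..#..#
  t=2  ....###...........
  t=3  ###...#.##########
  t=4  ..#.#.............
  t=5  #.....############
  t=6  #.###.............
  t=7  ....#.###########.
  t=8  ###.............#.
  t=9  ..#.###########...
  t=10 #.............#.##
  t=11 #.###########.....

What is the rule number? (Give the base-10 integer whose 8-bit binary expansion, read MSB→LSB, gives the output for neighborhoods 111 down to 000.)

65

  [7] ### => .  t=2,i=5
  [6] ##. => #  t=0,i=2
  [5] #.# => .  t=0,i=0
  [4] #.. => .  t=0,i=7
  [3] .## => .  t=0,i=1
  [2] .#. => .  t=0,i=4
  [1] ..# => .  t=0,i=9
  [0] ... => #  t=0,i=8
  bits 01000001 = 65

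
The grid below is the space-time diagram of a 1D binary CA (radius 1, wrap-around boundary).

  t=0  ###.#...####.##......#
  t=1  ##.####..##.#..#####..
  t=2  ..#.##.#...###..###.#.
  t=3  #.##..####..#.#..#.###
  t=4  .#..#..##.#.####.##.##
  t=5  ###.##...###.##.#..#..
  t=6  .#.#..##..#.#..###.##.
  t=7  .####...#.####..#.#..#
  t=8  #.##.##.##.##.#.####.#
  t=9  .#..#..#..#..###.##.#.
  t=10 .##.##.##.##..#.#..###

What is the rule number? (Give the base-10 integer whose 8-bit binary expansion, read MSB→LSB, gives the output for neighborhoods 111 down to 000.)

181

  ### -> #   bit 7 = 1  t=0,i=0
  ##. -> .   bit 6 = 0  t=0,i=2
  #.# -> #   bit 5 = 1  t=0,i=3
  #.. -> #   bit 4 = 1  t=0,i=5
  .## -> .   bit 3 = 0  t=0,i=8
  .#. -> #   bit 2 = 1  t=0,i=4
  ..# -> .   bit 1 = 0  t=0,i=7
  ... -> #   bit 0 = 1  t=0,i=6
  bits 10110101 = 181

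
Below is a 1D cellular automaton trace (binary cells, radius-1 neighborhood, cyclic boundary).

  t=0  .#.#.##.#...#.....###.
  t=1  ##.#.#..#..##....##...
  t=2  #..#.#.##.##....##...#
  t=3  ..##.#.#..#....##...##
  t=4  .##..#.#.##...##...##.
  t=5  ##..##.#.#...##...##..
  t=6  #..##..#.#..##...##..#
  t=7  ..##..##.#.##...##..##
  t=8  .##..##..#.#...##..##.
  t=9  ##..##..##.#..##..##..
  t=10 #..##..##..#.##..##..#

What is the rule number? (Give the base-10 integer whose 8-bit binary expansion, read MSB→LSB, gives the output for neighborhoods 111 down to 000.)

  ###|.  b7=0 t=0,i=19
  ##.|.  b6=0 t=0,i=6
  #.#|.  b5=0 t=0,i=2
  #..|.  b4=0 t=0,i=9
  .##|#  b3=1 t=0,i=5
  .#.|#  b2=1 t=0,i=1
  ..#|#  b1=1 t=0,i=0
  ...|.  b0=0 t=0,i=10
  bits 00001110 = 14

14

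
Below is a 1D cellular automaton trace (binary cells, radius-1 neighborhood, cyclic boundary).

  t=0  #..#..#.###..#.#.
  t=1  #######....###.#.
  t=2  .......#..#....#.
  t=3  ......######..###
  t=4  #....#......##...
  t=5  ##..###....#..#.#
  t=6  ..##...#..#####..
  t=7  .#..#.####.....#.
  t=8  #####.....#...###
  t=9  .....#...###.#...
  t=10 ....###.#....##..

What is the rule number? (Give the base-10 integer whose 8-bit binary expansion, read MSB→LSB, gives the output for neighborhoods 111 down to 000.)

  ### -> .   bit 7 = 0  t=0,i=9
  ##. -> .   bit 6 = 0  t=0,i=10
  #.# -> .   bit 5 = 0  t=0,i=7
  #.. -> #   bit 4 = 1  t=0,i=1
  .## -> .   bit 3 = 0  t=0,i=8
  .#. -> #   bit 2 = 1  t=0,i=0
  ..# -> #   bit 1 = 1  t=0,i=2
  ... -> .   bit 0 = 0  t=1,i=8
  bits 00010110 = 22

22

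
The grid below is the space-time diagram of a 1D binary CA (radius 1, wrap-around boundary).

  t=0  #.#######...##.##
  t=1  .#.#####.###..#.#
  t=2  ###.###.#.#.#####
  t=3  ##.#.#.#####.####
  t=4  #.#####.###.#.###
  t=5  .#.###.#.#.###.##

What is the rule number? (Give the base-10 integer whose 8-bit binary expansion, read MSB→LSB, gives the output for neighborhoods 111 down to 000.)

183

  ###|#  b7=1 t=0,i=3
  ##.|.  b6=0 t=0,i=0
  #.#|#  b5=1 t=0,i=1
  #..|#  b4=1 t=0,i=9
  .##|.  b3=0 t=0,i=2
  .#.|#  b2=1 t=1,i=1
  ..#|#  b1=1 t=0,i=11
  ...|#  b0=1 t=0,i=10
  bits 10110111 = 183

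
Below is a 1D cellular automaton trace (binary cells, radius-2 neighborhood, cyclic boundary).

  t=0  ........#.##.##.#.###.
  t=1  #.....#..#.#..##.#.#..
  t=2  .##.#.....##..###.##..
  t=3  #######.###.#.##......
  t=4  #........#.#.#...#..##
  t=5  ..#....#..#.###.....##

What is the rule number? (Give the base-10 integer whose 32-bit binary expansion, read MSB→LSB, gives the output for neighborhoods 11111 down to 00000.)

  [31] ##### => .  t=3,i=2
  [30] ####. => .  t=3,i=5
  [29] ###.# => .  t=2,i=16
  [28] ###.. => .  t=0,i=20
  [27] ##.## => .  t=0,i=12
  [26] ##.#. => #  t=0,i=15
  [25] ##..# => #  t=2,i=12
  [24] ##... => .  t=0,i=21
  [23] #.### => .  t=0,i=18
  [22] #.##. => .  t=0,i=10
  [21] #.#.# => .  t=0,i=16
  [20] #.#.. => #  t=1,i=11
  [19] #..## => .  t=1,i=13
  [18] #..#. => .  t=1,i=8
  [17] #...# => .  t=2,i=21
  [16] #.... => #  t=0,i=0
  [15] .#### => .  t=3,i=1
  [14] .###. => #  t=0,i=19
  [13] .##.# => #  t=0,i=11
  [12] .##.. => .  t=2,i=11
  [11] .#.## => #  t=0,i=9
  [10] .#.#. => #  t=1,i=10
  [9] .#..# => .  t=1,i=7
  [8] .#... => #  t=1,i=1
  [7] ..### => #  t=2,i=14
  [6] ..##. => #  t=1,i=14
  [5] ..#.# => .  t=0,i=8
  [4] ..#.. => .  t=1,i=0
  [3] ...## => #  t=2,i=0
  [2] ...#. => .  t=0,i=7
  [1] ....# => #  t=0,i=6
  [0] ..... => .  t=0,i=1
  bits 00000110000100010110110111001010 = 101805514

101805514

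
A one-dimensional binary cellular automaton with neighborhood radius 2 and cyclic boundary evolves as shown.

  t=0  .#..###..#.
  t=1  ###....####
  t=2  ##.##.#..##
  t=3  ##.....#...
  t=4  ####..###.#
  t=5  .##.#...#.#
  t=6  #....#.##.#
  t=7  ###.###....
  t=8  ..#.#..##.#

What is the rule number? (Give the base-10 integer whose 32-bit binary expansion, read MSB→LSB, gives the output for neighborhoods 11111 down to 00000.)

  [31] ##### => #  t=1,i=0
  [30] ####. => #  t=1,i=1
  [29] ###.# => #  t=2,i=1
  [28] ###.. => .  t=0,i=6
  [27] ##.## => .  t=2,i=2
  [26] ##.#. => .  t=2,i=5
  [25] ##..# => #  t=0,i=7
  [24] ##... => #  t=1,i=3
  [23] #.### => #  t=4,i=10
  [22] #.##. => .  t=2,i=3
  [21] #.#.# => #  t=5,i=10
  [20] #.#.. => .  t=2,i=6
  [19] #..## => .  t=0,i=3
  [18] #..#. => #  t=0,i=0
  [17] #...# => .  t=3,i=9
  [16] #.... => #  t=1,i=4
  [15] .#### => .  t=1,i=8
  [14] .###. => .  t=0,i=5
  [13] .##.# => .  t=2,i=4
  [12] .##.. => #  t=3,i=1
  [11] .#.## => #  t=5,i=0
  [10] .#.#. => .  t=5,i=9
  [9] .#..# => #  t=0,i=2
  [8] .#... => #  t=3,i=8
  [7] ..### => .  t=0,i=4
  [6] ..##. => #  t=3,i=0
  [5] ..#.# => #  t=5,i=8
  [4] ..#.. => #  t=0,i=1
  [3] ...## => #  t=1,i=6
  [2] ...#. => #  t=3,i=6
  [1] ....# => .  t=1,i=5
  [0] ..... => .  t=3,i=4
  bits 11100011101001010001101101111100 = 3819248508

3819248508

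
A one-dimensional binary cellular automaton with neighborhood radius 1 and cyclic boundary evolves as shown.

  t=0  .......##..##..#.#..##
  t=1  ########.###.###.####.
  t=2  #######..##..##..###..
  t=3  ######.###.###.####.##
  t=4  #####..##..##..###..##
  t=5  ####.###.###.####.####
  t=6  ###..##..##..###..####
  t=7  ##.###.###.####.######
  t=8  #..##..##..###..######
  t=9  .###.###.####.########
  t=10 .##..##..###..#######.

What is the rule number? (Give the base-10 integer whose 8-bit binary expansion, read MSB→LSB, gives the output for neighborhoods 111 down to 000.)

  ###|#  b7=1 t=1,i=1
  ##.|.  b6=0 t=0,i=8
  #.#|.  b5=0 t=0,i=16
  #..|#  b4=1 t=0,i=0
  .##|#  b3=1 t=0,i=7
  .#.|#  b2=1 t=0,i=15
  ..#|#  b1=1 t=0,i=6
  ...|#  b0=1 t=0,i=1
  bits 10011111 = 159

159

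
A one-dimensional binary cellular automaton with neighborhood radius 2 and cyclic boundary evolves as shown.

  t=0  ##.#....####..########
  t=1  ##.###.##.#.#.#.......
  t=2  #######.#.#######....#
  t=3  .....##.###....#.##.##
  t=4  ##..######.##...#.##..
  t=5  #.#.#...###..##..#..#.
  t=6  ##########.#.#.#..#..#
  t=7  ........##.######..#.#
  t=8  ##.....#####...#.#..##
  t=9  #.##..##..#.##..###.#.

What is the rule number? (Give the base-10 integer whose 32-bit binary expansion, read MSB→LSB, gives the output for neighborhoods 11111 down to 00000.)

1806921672

  [31] ##### => .  t=0,i=16
  [30] ####. => #  t=0,i=0
  [29] ###.# => #  t=0,i=1
  [28] ###.. => .  t=0,i=11
  [27] ##.## => #  t=1,i=2
  [26] ##.#. => .  t=0,i=2
  [25] ##..# => #  t=0,i=12
  [24] ##... => #  t=2,i=17
  [23] #.### => #  t=1,i=3
  [22] #.##. => .  t=1,i=7
  [21] #.#.# => #  t=1,i=10
  [20] #.#.. => #  t=0,i=3
  [19] #..## => .  t=0,i=13
  [18] #..#. => .  t=5,i=16
  [17] #...# => #  t=4,i=14
  [16] #.... => #  t=0,i=5
  [15] .#### => .  t=0,i=9
  [14] .###. => #  t=1,i=4
  [13] .##.# => #  t=1,i=1
  [12] .##.. => .  t=3,i=21
  [11] .#.## => #  t=2,i=9
  [10] .#.#. => #  t=1,i=11
  [9] .#..# => #  t=5,i=18
  [8] .#... => #  t=0,i=4
  [7] ..### => #  t=0,i=8
  [6] ..##. => #  t=1,i=0
  [5] ..#.# => .  t=3,i=15
  [4] ..#.. => .  t=5,i=17
  [3] ...## => #  t=0,i=7
  [2] ...#. => .  t=3,i=14
  [1] ....# => .  t=0,i=6
  [0] ..... => .  t=1,i=17
  bits 01101011101100110110111111001000 = 1806921672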